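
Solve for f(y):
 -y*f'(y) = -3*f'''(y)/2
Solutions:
 f(y) = C1 + Integral(C2*airyai(2^(1/3)*3^(2/3)*y/3) + C3*airybi(2^(1/3)*3^(2/3)*y/3), y)


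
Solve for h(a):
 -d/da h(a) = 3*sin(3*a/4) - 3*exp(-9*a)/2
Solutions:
 h(a) = C1 + 4*cos(3*a/4) - exp(-9*a)/6


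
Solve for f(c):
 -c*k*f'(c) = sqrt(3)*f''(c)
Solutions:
 f(c) = Piecewise((-sqrt(2)*3^(1/4)*sqrt(pi)*C1*erf(sqrt(2)*3^(3/4)*c*sqrt(k)/6)/(2*sqrt(k)) - C2, (k > 0) | (k < 0)), (-C1*c - C2, True))


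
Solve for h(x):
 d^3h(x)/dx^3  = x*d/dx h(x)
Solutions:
 h(x) = C1 + Integral(C2*airyai(x) + C3*airybi(x), x)


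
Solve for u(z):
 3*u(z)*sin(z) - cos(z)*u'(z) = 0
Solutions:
 u(z) = C1/cos(z)^3


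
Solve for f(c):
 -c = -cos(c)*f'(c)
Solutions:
 f(c) = C1 + Integral(c/cos(c), c)


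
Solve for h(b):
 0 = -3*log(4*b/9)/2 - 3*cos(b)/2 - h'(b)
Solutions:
 h(b) = C1 - 3*b*log(b)/2 - 3*b*log(2) + 3*b/2 + 3*b*log(3) - 3*sin(b)/2


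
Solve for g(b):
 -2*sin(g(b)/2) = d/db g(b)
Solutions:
 g(b) = -2*acos((-C1 - exp(2*b))/(C1 - exp(2*b))) + 4*pi
 g(b) = 2*acos((-C1 - exp(2*b))/(C1 - exp(2*b)))


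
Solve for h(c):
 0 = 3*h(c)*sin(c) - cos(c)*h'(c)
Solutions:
 h(c) = C1/cos(c)^3


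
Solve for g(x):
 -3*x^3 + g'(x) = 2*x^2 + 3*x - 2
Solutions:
 g(x) = C1 + 3*x^4/4 + 2*x^3/3 + 3*x^2/2 - 2*x


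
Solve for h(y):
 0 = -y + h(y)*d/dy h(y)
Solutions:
 h(y) = -sqrt(C1 + y^2)
 h(y) = sqrt(C1 + y^2)


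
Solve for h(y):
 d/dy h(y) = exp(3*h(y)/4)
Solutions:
 h(y) = 4*log(-1/(C1 + 3*y))/3 + 8*log(2)/3
 h(y) = 4*log((-1/(C1 + y))^(1/3)*(-6^(2/3) - 3*2^(2/3)*3^(1/6)*I)/6)
 h(y) = 4*log((-1/(C1 + y))^(1/3)*(-6^(2/3) + 3*2^(2/3)*3^(1/6)*I)/6)


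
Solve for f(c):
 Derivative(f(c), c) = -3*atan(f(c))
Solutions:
 Integral(1/atan(_y), (_y, f(c))) = C1 - 3*c


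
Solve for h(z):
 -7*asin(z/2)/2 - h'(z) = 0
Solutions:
 h(z) = C1 - 7*z*asin(z/2)/2 - 7*sqrt(4 - z^2)/2


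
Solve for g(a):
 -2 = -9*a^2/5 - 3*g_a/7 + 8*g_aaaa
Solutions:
 g(a) = C1 + C4*exp(3^(1/3)*7^(2/3)*a/14) - 7*a^3/5 + 14*a/3 + (C2*sin(3^(5/6)*7^(2/3)*a/28) + C3*cos(3^(5/6)*7^(2/3)*a/28))*exp(-3^(1/3)*7^(2/3)*a/28)


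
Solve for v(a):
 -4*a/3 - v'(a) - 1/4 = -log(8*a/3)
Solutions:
 v(a) = C1 - 2*a^2/3 + a*log(a) - 5*a/4 + a*log(8/3)


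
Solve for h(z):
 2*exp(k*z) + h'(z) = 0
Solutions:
 h(z) = C1 - 2*exp(k*z)/k


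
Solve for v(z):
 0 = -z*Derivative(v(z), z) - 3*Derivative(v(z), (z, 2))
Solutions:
 v(z) = C1 + C2*erf(sqrt(6)*z/6)


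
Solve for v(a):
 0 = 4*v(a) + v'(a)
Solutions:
 v(a) = C1*exp(-4*a)


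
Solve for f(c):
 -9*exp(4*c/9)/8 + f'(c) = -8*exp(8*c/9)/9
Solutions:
 f(c) = C1 + 81*exp(4*c/9)/32 - exp(c)^(8/9)


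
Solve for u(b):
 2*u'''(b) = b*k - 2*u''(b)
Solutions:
 u(b) = C1 + C2*b + C3*exp(-b) + b^3*k/12 - b^2*k/4


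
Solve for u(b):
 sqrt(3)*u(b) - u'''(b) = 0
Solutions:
 u(b) = C3*exp(3^(1/6)*b) + (C1*sin(3^(2/3)*b/2) + C2*cos(3^(2/3)*b/2))*exp(-3^(1/6)*b/2)


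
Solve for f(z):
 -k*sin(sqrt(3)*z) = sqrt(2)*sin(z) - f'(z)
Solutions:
 f(z) = C1 - sqrt(3)*k*cos(sqrt(3)*z)/3 - sqrt(2)*cos(z)


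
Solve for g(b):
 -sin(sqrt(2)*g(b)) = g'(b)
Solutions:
 g(b) = sqrt(2)*(pi - acos((-exp(2*sqrt(2)*C1) - exp(2*sqrt(2)*b))/(exp(2*sqrt(2)*C1) - exp(2*sqrt(2)*b)))/2)
 g(b) = sqrt(2)*acos((-exp(2*sqrt(2)*C1) - exp(2*sqrt(2)*b))/(exp(2*sqrt(2)*C1) - exp(2*sqrt(2)*b)))/2


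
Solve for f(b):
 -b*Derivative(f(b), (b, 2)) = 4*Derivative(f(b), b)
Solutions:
 f(b) = C1 + C2/b^3


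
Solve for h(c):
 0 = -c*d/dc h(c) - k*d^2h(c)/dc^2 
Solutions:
 h(c) = C1 + C2*sqrt(k)*erf(sqrt(2)*c*sqrt(1/k)/2)


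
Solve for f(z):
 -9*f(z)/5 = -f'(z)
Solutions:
 f(z) = C1*exp(9*z/5)


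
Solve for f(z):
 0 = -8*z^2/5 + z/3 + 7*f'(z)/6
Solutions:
 f(z) = C1 + 16*z^3/35 - z^2/7


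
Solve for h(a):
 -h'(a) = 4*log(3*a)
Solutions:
 h(a) = C1 - 4*a*log(a) - a*log(81) + 4*a


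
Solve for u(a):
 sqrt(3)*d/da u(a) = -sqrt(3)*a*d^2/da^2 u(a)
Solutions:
 u(a) = C1 + C2*log(a)


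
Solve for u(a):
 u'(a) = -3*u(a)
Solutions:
 u(a) = C1*exp(-3*a)


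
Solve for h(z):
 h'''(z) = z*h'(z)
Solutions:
 h(z) = C1 + Integral(C2*airyai(z) + C3*airybi(z), z)


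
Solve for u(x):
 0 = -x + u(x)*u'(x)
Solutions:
 u(x) = -sqrt(C1 + x^2)
 u(x) = sqrt(C1 + x^2)


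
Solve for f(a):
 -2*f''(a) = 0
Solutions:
 f(a) = C1 + C2*a


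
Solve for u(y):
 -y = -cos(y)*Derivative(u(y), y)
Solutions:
 u(y) = C1 + Integral(y/cos(y), y)


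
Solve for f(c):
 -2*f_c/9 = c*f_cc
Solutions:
 f(c) = C1 + C2*c^(7/9)


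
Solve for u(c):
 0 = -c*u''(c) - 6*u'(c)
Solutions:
 u(c) = C1 + C2/c^5


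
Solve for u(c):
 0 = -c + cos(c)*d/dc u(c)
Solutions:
 u(c) = C1 + Integral(c/cos(c), c)


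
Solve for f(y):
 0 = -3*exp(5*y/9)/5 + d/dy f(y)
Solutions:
 f(y) = C1 + 27*exp(5*y/9)/25


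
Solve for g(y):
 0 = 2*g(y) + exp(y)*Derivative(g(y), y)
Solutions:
 g(y) = C1*exp(2*exp(-y))


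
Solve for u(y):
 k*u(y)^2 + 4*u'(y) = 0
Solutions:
 u(y) = 4/(C1 + k*y)


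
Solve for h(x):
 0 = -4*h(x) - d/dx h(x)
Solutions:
 h(x) = C1*exp(-4*x)


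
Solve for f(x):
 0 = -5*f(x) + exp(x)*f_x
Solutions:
 f(x) = C1*exp(-5*exp(-x))


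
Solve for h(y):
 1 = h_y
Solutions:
 h(y) = C1 + y


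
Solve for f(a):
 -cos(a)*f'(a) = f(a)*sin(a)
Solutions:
 f(a) = C1*cos(a)


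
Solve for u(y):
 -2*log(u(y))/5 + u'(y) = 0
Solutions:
 li(u(y)) = C1 + 2*y/5


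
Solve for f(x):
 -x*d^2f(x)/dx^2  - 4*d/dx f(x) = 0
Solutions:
 f(x) = C1 + C2/x^3


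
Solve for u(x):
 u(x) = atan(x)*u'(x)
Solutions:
 u(x) = C1*exp(Integral(1/atan(x), x))


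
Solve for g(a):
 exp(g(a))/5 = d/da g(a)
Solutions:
 g(a) = log(-1/(C1 + a)) + log(5)


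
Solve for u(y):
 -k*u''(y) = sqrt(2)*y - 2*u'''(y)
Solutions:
 u(y) = C1 + C2*y + C3*exp(k*y/2) - sqrt(2)*y^3/(6*k) - sqrt(2)*y^2/k^2


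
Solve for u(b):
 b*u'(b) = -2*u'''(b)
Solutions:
 u(b) = C1 + Integral(C2*airyai(-2^(2/3)*b/2) + C3*airybi(-2^(2/3)*b/2), b)


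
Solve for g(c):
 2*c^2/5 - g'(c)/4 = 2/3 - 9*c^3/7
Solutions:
 g(c) = C1 + 9*c^4/7 + 8*c^3/15 - 8*c/3


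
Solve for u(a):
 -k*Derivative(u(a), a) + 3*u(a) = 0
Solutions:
 u(a) = C1*exp(3*a/k)


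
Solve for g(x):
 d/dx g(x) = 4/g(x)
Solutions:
 g(x) = -sqrt(C1 + 8*x)
 g(x) = sqrt(C1 + 8*x)


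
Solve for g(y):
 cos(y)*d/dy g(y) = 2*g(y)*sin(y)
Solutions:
 g(y) = C1/cos(y)^2


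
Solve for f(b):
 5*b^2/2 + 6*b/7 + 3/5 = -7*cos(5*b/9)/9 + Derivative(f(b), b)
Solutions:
 f(b) = C1 + 5*b^3/6 + 3*b^2/7 + 3*b/5 + 7*sin(5*b/9)/5


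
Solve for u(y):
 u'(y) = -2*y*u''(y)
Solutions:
 u(y) = C1 + C2*sqrt(y)


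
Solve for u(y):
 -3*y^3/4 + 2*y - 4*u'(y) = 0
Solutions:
 u(y) = C1 - 3*y^4/64 + y^2/4


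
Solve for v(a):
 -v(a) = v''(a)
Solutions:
 v(a) = C1*sin(a) + C2*cos(a)


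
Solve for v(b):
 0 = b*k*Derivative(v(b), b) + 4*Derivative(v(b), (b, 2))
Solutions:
 v(b) = Piecewise((-sqrt(2)*sqrt(pi)*C1*erf(sqrt(2)*b*sqrt(k)/4)/sqrt(k) - C2, (k > 0) | (k < 0)), (-C1*b - C2, True))


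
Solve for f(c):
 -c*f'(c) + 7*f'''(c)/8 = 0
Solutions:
 f(c) = C1 + Integral(C2*airyai(2*7^(2/3)*c/7) + C3*airybi(2*7^(2/3)*c/7), c)


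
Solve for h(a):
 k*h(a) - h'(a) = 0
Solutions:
 h(a) = C1*exp(a*k)


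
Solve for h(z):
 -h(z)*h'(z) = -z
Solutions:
 h(z) = -sqrt(C1 + z^2)
 h(z) = sqrt(C1 + z^2)


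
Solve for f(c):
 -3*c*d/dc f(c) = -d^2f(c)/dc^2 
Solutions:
 f(c) = C1 + C2*erfi(sqrt(6)*c/2)


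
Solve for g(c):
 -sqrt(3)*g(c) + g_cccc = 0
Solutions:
 g(c) = C1*exp(-3^(1/8)*c) + C2*exp(3^(1/8)*c) + C3*sin(3^(1/8)*c) + C4*cos(3^(1/8)*c)


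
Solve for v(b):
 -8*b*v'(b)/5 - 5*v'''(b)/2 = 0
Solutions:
 v(b) = C1 + Integral(C2*airyai(-2*10^(1/3)*b/5) + C3*airybi(-2*10^(1/3)*b/5), b)


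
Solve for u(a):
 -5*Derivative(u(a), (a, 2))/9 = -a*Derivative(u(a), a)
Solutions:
 u(a) = C1 + C2*erfi(3*sqrt(10)*a/10)


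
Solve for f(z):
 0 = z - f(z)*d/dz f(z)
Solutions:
 f(z) = -sqrt(C1 + z^2)
 f(z) = sqrt(C1 + z^2)


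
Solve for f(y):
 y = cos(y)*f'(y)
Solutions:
 f(y) = C1 + Integral(y/cos(y), y)


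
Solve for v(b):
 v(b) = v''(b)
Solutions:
 v(b) = C1*exp(-b) + C2*exp(b)


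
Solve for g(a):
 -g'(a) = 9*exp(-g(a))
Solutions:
 g(a) = log(C1 - 9*a)


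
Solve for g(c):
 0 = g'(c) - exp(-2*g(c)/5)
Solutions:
 g(c) = 5*log(-sqrt(C1 + c)) - 5*log(5) + 5*log(10)/2
 g(c) = 5*log(C1 + c)/2 - 5*log(5) + 5*log(10)/2


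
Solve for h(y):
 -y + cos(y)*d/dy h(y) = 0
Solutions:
 h(y) = C1 + Integral(y/cos(y), y)


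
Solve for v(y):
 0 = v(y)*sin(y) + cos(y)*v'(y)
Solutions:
 v(y) = C1*cos(y)


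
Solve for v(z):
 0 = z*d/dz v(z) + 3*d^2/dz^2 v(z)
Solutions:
 v(z) = C1 + C2*erf(sqrt(6)*z/6)


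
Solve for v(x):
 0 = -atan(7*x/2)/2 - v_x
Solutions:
 v(x) = C1 - x*atan(7*x/2)/2 + log(49*x^2 + 4)/14


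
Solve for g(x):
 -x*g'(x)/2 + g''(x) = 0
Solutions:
 g(x) = C1 + C2*erfi(x/2)


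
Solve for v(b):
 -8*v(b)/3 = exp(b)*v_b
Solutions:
 v(b) = C1*exp(8*exp(-b)/3)


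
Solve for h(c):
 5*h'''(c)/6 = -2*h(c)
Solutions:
 h(c) = C3*exp(c*(-12^(1/3)*5^(2/3) + 3*10^(2/3)*3^(1/3))/20)*sin(10^(2/3)*3^(5/6)*c/10) + C4*exp(c*(-12^(1/3)*5^(2/3) + 3*10^(2/3)*3^(1/3))/20)*cos(10^(2/3)*3^(5/6)*c/10) + C5*exp(-c*(12^(1/3)*5^(2/3) + 3*10^(2/3)*3^(1/3))/20) + (C1*sin(10^(2/3)*3^(5/6)*c/10) + C2*cos(10^(2/3)*3^(5/6)*c/10))*exp(12^(1/3)*5^(2/3)*c/10)


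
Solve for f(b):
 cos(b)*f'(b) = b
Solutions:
 f(b) = C1 + Integral(b/cos(b), b)


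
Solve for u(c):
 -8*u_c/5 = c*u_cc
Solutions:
 u(c) = C1 + C2/c^(3/5)


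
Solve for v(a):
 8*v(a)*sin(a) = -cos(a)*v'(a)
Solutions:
 v(a) = C1*cos(a)^8


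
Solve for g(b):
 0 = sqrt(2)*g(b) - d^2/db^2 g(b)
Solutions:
 g(b) = C1*exp(-2^(1/4)*b) + C2*exp(2^(1/4)*b)


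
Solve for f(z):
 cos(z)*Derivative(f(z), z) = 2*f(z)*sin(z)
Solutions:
 f(z) = C1/cos(z)^2


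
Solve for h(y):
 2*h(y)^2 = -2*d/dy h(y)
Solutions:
 h(y) = 1/(C1 + y)


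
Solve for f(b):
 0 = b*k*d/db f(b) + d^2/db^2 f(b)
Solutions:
 f(b) = Piecewise((-sqrt(2)*sqrt(pi)*C1*erf(sqrt(2)*b*sqrt(k)/2)/(2*sqrt(k)) - C2, (k > 0) | (k < 0)), (-C1*b - C2, True))


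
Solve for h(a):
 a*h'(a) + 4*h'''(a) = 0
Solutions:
 h(a) = C1 + Integral(C2*airyai(-2^(1/3)*a/2) + C3*airybi(-2^(1/3)*a/2), a)


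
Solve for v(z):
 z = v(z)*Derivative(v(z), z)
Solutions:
 v(z) = -sqrt(C1 + z^2)
 v(z) = sqrt(C1 + z^2)


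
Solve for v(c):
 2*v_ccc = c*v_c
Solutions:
 v(c) = C1 + Integral(C2*airyai(2^(2/3)*c/2) + C3*airybi(2^(2/3)*c/2), c)


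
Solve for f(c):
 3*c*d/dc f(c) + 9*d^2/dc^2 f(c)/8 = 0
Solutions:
 f(c) = C1 + C2*erf(2*sqrt(3)*c/3)


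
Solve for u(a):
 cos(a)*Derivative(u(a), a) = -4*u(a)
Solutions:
 u(a) = C1*(sin(a)^2 - 2*sin(a) + 1)/(sin(a)^2 + 2*sin(a) + 1)


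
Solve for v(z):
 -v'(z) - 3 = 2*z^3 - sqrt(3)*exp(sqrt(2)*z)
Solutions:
 v(z) = C1 - z^4/2 - 3*z + sqrt(6)*exp(sqrt(2)*z)/2


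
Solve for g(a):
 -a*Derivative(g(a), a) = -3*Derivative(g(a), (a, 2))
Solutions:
 g(a) = C1 + C2*erfi(sqrt(6)*a/6)


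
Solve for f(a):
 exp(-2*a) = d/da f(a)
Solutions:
 f(a) = C1 - exp(-2*a)/2


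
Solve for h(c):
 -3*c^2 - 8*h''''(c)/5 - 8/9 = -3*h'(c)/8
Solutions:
 h(c) = C1 + C4*exp(15^(1/3)*c/4) + 8*c^3/3 + 64*c/27 + (C2*sin(3^(5/6)*5^(1/3)*c/8) + C3*cos(3^(5/6)*5^(1/3)*c/8))*exp(-15^(1/3)*c/8)


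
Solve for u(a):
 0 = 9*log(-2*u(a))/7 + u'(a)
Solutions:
 7*Integral(1/(log(-_y) + log(2)), (_y, u(a)))/9 = C1 - a


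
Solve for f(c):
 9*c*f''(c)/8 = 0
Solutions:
 f(c) = C1 + C2*c


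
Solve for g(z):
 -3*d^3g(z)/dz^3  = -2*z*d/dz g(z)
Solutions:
 g(z) = C1 + Integral(C2*airyai(2^(1/3)*3^(2/3)*z/3) + C3*airybi(2^(1/3)*3^(2/3)*z/3), z)


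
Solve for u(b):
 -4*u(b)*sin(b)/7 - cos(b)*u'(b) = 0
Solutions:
 u(b) = C1*cos(b)^(4/7)


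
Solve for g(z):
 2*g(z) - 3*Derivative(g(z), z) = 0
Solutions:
 g(z) = C1*exp(2*z/3)


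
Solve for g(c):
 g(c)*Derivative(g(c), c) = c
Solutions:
 g(c) = -sqrt(C1 + c^2)
 g(c) = sqrt(C1 + c^2)


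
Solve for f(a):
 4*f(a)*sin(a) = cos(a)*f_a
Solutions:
 f(a) = C1/cos(a)^4


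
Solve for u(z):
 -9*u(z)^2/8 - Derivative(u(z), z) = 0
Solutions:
 u(z) = 8/(C1 + 9*z)


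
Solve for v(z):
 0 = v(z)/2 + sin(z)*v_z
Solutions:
 v(z) = C1*(cos(z) + 1)^(1/4)/(cos(z) - 1)^(1/4)


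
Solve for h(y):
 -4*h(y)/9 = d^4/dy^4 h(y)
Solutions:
 h(y) = (C1*sin(sqrt(3)*y/3) + C2*cos(sqrt(3)*y/3))*exp(-sqrt(3)*y/3) + (C3*sin(sqrt(3)*y/3) + C4*cos(sqrt(3)*y/3))*exp(sqrt(3)*y/3)


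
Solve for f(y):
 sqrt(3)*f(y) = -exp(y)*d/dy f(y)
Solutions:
 f(y) = C1*exp(sqrt(3)*exp(-y))


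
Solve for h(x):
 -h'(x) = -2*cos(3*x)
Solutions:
 h(x) = C1 + 2*sin(3*x)/3


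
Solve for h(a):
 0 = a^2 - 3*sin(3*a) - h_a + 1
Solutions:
 h(a) = C1 + a^3/3 + a + cos(3*a)


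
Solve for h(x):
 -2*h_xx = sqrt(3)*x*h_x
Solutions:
 h(x) = C1 + C2*erf(3^(1/4)*x/2)


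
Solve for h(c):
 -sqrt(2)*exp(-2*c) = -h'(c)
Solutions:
 h(c) = C1 - sqrt(2)*exp(-2*c)/2


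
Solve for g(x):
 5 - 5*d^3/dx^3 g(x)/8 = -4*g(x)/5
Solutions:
 g(x) = C3*exp(2*2^(2/3)*5^(1/3)*x/5) + (C1*sin(2^(2/3)*sqrt(3)*5^(1/3)*x/5) + C2*cos(2^(2/3)*sqrt(3)*5^(1/3)*x/5))*exp(-2^(2/3)*5^(1/3)*x/5) - 25/4


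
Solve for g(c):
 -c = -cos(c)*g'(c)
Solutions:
 g(c) = C1 + Integral(c/cos(c), c)


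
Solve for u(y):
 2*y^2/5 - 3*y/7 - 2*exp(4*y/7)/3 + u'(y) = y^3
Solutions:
 u(y) = C1 + y^4/4 - 2*y^3/15 + 3*y^2/14 + 7*exp(4*y/7)/6


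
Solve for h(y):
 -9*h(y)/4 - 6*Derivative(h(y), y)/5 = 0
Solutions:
 h(y) = C1*exp(-15*y/8)


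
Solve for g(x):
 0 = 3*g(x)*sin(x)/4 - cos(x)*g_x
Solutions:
 g(x) = C1/cos(x)^(3/4)


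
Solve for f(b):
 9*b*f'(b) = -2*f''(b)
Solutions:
 f(b) = C1 + C2*erf(3*b/2)


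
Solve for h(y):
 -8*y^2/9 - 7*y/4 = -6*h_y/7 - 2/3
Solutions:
 h(y) = C1 + 28*y^3/81 + 49*y^2/48 - 7*y/9


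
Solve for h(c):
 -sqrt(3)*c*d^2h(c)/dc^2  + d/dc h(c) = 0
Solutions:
 h(c) = C1 + C2*c^(sqrt(3)/3 + 1)


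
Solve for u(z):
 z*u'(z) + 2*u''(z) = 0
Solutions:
 u(z) = C1 + C2*erf(z/2)


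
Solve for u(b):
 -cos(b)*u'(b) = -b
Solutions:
 u(b) = C1 + Integral(b/cos(b), b)


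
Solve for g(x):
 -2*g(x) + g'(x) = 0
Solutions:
 g(x) = C1*exp(2*x)


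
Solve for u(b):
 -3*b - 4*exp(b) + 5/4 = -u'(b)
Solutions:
 u(b) = C1 + 3*b^2/2 - 5*b/4 + 4*exp(b)


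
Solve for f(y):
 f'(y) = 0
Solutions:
 f(y) = C1


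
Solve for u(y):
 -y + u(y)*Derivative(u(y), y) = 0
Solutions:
 u(y) = -sqrt(C1 + y^2)
 u(y) = sqrt(C1 + y^2)


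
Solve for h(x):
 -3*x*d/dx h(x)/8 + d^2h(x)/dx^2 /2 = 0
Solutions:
 h(x) = C1 + C2*erfi(sqrt(6)*x/4)


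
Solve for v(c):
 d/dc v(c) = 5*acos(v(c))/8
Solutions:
 Integral(1/acos(_y), (_y, v(c))) = C1 + 5*c/8


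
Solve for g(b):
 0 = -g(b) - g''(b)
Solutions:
 g(b) = C1*sin(b) + C2*cos(b)


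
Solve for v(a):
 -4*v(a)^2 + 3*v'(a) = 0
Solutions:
 v(a) = -3/(C1 + 4*a)


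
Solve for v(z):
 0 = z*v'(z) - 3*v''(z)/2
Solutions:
 v(z) = C1 + C2*erfi(sqrt(3)*z/3)


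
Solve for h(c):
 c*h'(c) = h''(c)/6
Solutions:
 h(c) = C1 + C2*erfi(sqrt(3)*c)


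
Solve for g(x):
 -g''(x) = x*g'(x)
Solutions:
 g(x) = C1 + C2*erf(sqrt(2)*x/2)


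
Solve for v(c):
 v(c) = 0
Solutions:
 v(c) = 0


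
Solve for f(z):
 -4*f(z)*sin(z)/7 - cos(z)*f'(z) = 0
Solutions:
 f(z) = C1*cos(z)^(4/7)


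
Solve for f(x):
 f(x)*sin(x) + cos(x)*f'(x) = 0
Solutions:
 f(x) = C1*cos(x)


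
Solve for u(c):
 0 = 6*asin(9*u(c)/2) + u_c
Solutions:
 Integral(1/asin(9*_y/2), (_y, u(c))) = C1 - 6*c


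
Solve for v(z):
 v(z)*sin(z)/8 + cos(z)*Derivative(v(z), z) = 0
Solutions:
 v(z) = C1*cos(z)^(1/8)


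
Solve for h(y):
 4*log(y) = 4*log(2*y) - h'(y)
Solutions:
 h(y) = C1 + 4*y*log(2)


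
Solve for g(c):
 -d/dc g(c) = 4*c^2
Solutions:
 g(c) = C1 - 4*c^3/3


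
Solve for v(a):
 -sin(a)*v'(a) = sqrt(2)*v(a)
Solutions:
 v(a) = C1*(cos(a) + 1)^(sqrt(2)/2)/(cos(a) - 1)^(sqrt(2)/2)


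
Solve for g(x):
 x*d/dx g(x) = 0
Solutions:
 g(x) = C1


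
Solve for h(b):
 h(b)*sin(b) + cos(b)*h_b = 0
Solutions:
 h(b) = C1*cos(b)


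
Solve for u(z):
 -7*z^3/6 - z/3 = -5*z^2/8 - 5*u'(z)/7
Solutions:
 u(z) = C1 + 49*z^4/120 - 7*z^3/24 + 7*z^2/30


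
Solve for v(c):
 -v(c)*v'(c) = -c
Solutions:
 v(c) = -sqrt(C1 + c^2)
 v(c) = sqrt(C1 + c^2)


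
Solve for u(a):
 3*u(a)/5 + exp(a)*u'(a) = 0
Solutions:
 u(a) = C1*exp(3*exp(-a)/5)


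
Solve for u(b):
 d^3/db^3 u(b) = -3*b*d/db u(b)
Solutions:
 u(b) = C1 + Integral(C2*airyai(-3^(1/3)*b) + C3*airybi(-3^(1/3)*b), b)


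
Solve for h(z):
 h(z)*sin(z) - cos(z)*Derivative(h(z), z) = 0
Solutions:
 h(z) = C1/cos(z)


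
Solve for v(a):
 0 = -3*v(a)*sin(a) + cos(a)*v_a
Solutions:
 v(a) = C1/cos(a)^3


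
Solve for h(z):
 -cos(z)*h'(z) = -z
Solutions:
 h(z) = C1 + Integral(z/cos(z), z)


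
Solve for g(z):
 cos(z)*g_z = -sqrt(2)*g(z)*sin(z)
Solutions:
 g(z) = C1*cos(z)^(sqrt(2))


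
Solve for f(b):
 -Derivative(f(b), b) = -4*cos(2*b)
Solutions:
 f(b) = C1 + 2*sin(2*b)


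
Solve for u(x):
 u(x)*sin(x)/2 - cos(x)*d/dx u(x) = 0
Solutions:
 u(x) = C1/sqrt(cos(x))


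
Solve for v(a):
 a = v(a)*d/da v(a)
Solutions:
 v(a) = -sqrt(C1 + a^2)
 v(a) = sqrt(C1 + a^2)


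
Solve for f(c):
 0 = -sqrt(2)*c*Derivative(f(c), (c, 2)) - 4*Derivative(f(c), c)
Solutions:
 f(c) = C1 + C2*c^(1 - 2*sqrt(2))


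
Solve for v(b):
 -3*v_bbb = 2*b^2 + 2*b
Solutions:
 v(b) = C1 + C2*b + C3*b^2 - b^5/90 - b^4/36


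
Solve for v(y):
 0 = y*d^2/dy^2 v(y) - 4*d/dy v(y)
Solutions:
 v(y) = C1 + C2*y^5


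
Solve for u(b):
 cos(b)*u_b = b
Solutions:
 u(b) = C1 + Integral(b/cos(b), b)


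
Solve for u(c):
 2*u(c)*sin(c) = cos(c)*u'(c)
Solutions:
 u(c) = C1/cos(c)^2


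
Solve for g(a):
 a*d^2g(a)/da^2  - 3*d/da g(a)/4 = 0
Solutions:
 g(a) = C1 + C2*a^(7/4)


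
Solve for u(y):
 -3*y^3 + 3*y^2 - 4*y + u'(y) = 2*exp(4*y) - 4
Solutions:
 u(y) = C1 + 3*y^4/4 - y^3 + 2*y^2 - 4*y + exp(4*y)/2


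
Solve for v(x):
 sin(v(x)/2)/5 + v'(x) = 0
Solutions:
 x/5 + log(cos(v(x)/2) - 1) - log(cos(v(x)/2) + 1) = C1


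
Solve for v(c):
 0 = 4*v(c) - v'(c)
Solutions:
 v(c) = C1*exp(4*c)


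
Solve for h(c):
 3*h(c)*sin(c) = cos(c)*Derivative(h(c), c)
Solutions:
 h(c) = C1/cos(c)^3


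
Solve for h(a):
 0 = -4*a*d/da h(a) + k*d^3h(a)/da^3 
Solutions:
 h(a) = C1 + Integral(C2*airyai(2^(2/3)*a*(1/k)^(1/3)) + C3*airybi(2^(2/3)*a*(1/k)^(1/3)), a)


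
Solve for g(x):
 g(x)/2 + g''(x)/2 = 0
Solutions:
 g(x) = C1*sin(x) + C2*cos(x)


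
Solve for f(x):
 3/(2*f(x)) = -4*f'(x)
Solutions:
 f(x) = -sqrt(C1 - 3*x)/2
 f(x) = sqrt(C1 - 3*x)/2


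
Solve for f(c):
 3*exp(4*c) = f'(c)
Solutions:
 f(c) = C1 + 3*exp(4*c)/4


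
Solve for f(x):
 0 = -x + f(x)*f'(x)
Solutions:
 f(x) = -sqrt(C1 + x^2)
 f(x) = sqrt(C1 + x^2)


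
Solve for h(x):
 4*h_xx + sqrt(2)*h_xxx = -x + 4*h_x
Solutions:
 h(x) = C1 + C2*exp(sqrt(2)*x*(-1 + sqrt(1 + sqrt(2)))) + C3*exp(-sqrt(2)*x*(1 + sqrt(1 + sqrt(2)))) + x^2/8 + x/4


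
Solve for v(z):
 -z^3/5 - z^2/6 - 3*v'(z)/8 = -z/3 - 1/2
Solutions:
 v(z) = C1 - 2*z^4/15 - 4*z^3/27 + 4*z^2/9 + 4*z/3


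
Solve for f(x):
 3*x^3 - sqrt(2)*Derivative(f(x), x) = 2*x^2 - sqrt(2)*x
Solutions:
 f(x) = C1 + 3*sqrt(2)*x^4/8 - sqrt(2)*x^3/3 + x^2/2


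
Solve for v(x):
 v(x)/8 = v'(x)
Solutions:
 v(x) = C1*exp(x/8)


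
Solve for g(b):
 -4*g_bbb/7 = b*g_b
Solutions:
 g(b) = C1 + Integral(C2*airyai(-14^(1/3)*b/2) + C3*airybi(-14^(1/3)*b/2), b)


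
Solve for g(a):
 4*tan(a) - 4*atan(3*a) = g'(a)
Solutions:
 g(a) = C1 - 4*a*atan(3*a) + 2*log(9*a^2 + 1)/3 - 4*log(cos(a))


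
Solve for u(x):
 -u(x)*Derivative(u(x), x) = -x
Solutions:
 u(x) = -sqrt(C1 + x^2)
 u(x) = sqrt(C1 + x^2)


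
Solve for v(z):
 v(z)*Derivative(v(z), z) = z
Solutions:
 v(z) = -sqrt(C1 + z^2)
 v(z) = sqrt(C1 + z^2)


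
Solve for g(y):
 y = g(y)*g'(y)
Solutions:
 g(y) = -sqrt(C1 + y^2)
 g(y) = sqrt(C1 + y^2)


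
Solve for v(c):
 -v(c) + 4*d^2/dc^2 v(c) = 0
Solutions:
 v(c) = C1*exp(-c/2) + C2*exp(c/2)


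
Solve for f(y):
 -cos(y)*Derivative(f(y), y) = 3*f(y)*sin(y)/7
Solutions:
 f(y) = C1*cos(y)^(3/7)


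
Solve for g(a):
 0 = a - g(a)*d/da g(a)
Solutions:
 g(a) = -sqrt(C1 + a^2)
 g(a) = sqrt(C1 + a^2)


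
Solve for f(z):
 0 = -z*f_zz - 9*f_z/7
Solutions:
 f(z) = C1 + C2/z^(2/7)


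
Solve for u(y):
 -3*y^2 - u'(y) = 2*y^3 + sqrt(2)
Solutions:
 u(y) = C1 - y^4/2 - y^3 - sqrt(2)*y


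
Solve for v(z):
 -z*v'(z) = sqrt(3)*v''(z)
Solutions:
 v(z) = C1 + C2*erf(sqrt(2)*3^(3/4)*z/6)


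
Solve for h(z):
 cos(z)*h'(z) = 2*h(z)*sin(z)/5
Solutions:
 h(z) = C1/cos(z)^(2/5)


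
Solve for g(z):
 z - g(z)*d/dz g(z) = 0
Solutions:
 g(z) = -sqrt(C1 + z^2)
 g(z) = sqrt(C1 + z^2)


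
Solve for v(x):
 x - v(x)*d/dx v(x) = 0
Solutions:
 v(x) = -sqrt(C1 + x^2)
 v(x) = sqrt(C1 + x^2)


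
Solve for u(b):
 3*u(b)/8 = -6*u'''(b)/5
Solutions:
 u(b) = C3*exp(-2^(2/3)*5^(1/3)*b/4) + (C1*sin(2^(2/3)*sqrt(3)*5^(1/3)*b/8) + C2*cos(2^(2/3)*sqrt(3)*5^(1/3)*b/8))*exp(2^(2/3)*5^(1/3)*b/8)


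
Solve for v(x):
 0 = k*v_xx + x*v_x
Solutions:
 v(x) = C1 + C2*sqrt(k)*erf(sqrt(2)*x*sqrt(1/k)/2)


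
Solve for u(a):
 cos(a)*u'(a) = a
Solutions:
 u(a) = C1 + Integral(a/cos(a), a)


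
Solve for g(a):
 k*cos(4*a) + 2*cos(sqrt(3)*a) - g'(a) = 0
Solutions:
 g(a) = C1 + k*sin(4*a)/4 + 2*sqrt(3)*sin(sqrt(3)*a)/3


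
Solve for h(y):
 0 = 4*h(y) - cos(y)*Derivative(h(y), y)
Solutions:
 h(y) = C1*(sin(y)^2 + 2*sin(y) + 1)/(sin(y)^2 - 2*sin(y) + 1)


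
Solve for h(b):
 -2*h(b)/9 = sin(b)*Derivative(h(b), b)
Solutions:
 h(b) = C1*(cos(b) + 1)^(1/9)/(cos(b) - 1)^(1/9)


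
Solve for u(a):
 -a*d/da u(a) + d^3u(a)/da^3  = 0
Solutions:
 u(a) = C1 + Integral(C2*airyai(a) + C3*airybi(a), a)


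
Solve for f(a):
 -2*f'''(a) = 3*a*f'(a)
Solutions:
 f(a) = C1 + Integral(C2*airyai(-2^(2/3)*3^(1/3)*a/2) + C3*airybi(-2^(2/3)*3^(1/3)*a/2), a)


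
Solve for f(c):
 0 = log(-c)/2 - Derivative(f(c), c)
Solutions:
 f(c) = C1 + c*log(-c)/2 - c/2


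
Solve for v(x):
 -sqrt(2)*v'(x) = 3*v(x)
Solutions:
 v(x) = C1*exp(-3*sqrt(2)*x/2)


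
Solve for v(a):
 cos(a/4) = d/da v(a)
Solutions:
 v(a) = C1 + 4*sin(a/4)


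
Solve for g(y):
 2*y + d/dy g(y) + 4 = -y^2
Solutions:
 g(y) = C1 - y^3/3 - y^2 - 4*y


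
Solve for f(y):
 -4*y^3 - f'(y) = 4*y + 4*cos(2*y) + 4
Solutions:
 f(y) = C1 - y^4 - 2*y^2 - 4*y - 2*sin(2*y)


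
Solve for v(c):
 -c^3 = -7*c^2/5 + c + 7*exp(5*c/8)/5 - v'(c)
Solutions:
 v(c) = C1 + c^4/4 - 7*c^3/15 + c^2/2 + 56*exp(5*c/8)/25


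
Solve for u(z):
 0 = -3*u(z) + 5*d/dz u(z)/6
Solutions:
 u(z) = C1*exp(18*z/5)


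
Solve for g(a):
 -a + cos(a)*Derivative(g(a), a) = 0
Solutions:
 g(a) = C1 + Integral(a/cos(a), a)


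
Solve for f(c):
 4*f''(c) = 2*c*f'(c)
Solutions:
 f(c) = C1 + C2*erfi(c/2)


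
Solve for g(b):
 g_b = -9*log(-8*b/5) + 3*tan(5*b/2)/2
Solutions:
 g(b) = C1 - 9*b*log(-b) - 27*b*log(2) + 9*b + 9*b*log(5) - 3*log(cos(5*b/2))/5


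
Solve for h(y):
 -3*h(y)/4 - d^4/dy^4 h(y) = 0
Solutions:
 h(y) = (C1*sin(3^(1/4)*y/2) + C2*cos(3^(1/4)*y/2))*exp(-3^(1/4)*y/2) + (C3*sin(3^(1/4)*y/2) + C4*cos(3^(1/4)*y/2))*exp(3^(1/4)*y/2)


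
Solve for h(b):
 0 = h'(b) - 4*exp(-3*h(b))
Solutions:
 h(b) = log(C1 + 12*b)/3
 h(b) = log((-3^(1/3) - 3^(5/6)*I)*(C1 + 4*b)^(1/3)/2)
 h(b) = log((-3^(1/3) + 3^(5/6)*I)*(C1 + 4*b)^(1/3)/2)


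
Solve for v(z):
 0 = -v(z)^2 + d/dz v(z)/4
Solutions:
 v(z) = -1/(C1 + 4*z)


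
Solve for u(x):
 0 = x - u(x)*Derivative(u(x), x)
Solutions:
 u(x) = -sqrt(C1 + x^2)
 u(x) = sqrt(C1 + x^2)


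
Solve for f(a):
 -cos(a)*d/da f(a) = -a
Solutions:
 f(a) = C1 + Integral(a/cos(a), a)


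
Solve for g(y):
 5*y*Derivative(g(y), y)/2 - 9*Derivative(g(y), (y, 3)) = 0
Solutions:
 g(y) = C1 + Integral(C2*airyai(60^(1/3)*y/6) + C3*airybi(60^(1/3)*y/6), y)


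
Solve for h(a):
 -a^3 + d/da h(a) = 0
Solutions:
 h(a) = C1 + a^4/4


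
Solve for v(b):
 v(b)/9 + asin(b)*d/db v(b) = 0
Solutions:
 v(b) = C1*exp(-Integral(1/asin(b), b)/9)


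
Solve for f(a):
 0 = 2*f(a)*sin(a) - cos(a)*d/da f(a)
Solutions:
 f(a) = C1/cos(a)^2


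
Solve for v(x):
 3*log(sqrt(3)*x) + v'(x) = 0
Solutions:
 v(x) = C1 - 3*x*log(x) - 3*x*log(3)/2 + 3*x


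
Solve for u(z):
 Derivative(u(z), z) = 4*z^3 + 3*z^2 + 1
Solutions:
 u(z) = C1 + z^4 + z^3 + z


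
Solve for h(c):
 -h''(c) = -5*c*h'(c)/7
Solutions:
 h(c) = C1 + C2*erfi(sqrt(70)*c/14)


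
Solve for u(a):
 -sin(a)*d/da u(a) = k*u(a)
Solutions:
 u(a) = C1*exp(k*(-log(cos(a) - 1) + log(cos(a) + 1))/2)


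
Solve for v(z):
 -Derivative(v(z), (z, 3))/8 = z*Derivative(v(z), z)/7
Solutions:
 v(z) = C1 + Integral(C2*airyai(-2*7^(2/3)*z/7) + C3*airybi(-2*7^(2/3)*z/7), z)


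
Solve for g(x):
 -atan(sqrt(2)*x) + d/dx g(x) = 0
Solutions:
 g(x) = C1 + x*atan(sqrt(2)*x) - sqrt(2)*log(2*x^2 + 1)/4


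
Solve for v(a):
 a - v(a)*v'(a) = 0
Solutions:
 v(a) = -sqrt(C1 + a^2)
 v(a) = sqrt(C1 + a^2)


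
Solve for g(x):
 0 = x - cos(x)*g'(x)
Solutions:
 g(x) = C1 + Integral(x/cos(x), x)


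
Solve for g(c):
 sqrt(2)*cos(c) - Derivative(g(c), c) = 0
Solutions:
 g(c) = C1 + sqrt(2)*sin(c)


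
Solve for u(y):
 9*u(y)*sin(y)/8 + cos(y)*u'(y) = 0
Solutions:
 u(y) = C1*cos(y)^(9/8)


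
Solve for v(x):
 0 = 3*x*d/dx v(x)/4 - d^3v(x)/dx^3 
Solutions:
 v(x) = C1 + Integral(C2*airyai(6^(1/3)*x/2) + C3*airybi(6^(1/3)*x/2), x)


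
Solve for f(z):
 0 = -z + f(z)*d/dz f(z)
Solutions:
 f(z) = -sqrt(C1 + z^2)
 f(z) = sqrt(C1 + z^2)


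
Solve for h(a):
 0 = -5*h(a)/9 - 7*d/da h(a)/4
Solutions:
 h(a) = C1*exp(-20*a/63)


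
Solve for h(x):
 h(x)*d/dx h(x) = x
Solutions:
 h(x) = -sqrt(C1 + x^2)
 h(x) = sqrt(C1 + x^2)


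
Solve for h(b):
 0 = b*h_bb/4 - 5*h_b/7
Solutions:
 h(b) = C1 + C2*b^(27/7)


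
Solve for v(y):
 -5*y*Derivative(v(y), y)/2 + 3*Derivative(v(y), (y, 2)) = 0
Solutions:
 v(y) = C1 + C2*erfi(sqrt(15)*y/6)


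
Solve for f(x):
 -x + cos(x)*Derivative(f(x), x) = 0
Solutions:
 f(x) = C1 + Integral(x/cos(x), x)


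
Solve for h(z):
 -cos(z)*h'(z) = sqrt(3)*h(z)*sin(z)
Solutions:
 h(z) = C1*cos(z)^(sqrt(3))


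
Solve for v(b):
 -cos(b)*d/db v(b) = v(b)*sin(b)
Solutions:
 v(b) = C1*cos(b)


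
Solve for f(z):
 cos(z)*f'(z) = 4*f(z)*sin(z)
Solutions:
 f(z) = C1/cos(z)^4


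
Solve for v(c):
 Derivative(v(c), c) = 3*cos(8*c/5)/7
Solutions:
 v(c) = C1 + 15*sin(8*c/5)/56


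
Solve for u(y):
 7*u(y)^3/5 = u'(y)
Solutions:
 u(y) = -sqrt(10)*sqrt(-1/(C1 + 7*y))/2
 u(y) = sqrt(10)*sqrt(-1/(C1 + 7*y))/2


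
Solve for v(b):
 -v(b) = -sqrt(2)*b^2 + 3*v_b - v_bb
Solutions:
 v(b) = C1*exp(b*(3 - sqrt(13))/2) + C2*exp(b*(3 + sqrt(13))/2) + sqrt(2)*b^2 - 6*sqrt(2)*b + 20*sqrt(2)


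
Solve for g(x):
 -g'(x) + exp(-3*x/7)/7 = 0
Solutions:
 g(x) = C1 - exp(-3*x/7)/3


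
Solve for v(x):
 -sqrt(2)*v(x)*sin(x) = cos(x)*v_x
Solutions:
 v(x) = C1*cos(x)^(sqrt(2))


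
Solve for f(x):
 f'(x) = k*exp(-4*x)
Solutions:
 f(x) = C1 - k*exp(-4*x)/4


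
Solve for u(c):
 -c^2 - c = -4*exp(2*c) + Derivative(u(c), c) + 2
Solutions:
 u(c) = C1 - c^3/3 - c^2/2 - 2*c + 2*exp(2*c)


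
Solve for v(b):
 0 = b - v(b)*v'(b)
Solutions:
 v(b) = -sqrt(C1 + b^2)
 v(b) = sqrt(C1 + b^2)


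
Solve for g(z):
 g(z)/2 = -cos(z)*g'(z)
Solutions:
 g(z) = C1*(sin(z) - 1)^(1/4)/(sin(z) + 1)^(1/4)


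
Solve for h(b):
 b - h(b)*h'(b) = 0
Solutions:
 h(b) = -sqrt(C1 + b^2)
 h(b) = sqrt(C1 + b^2)


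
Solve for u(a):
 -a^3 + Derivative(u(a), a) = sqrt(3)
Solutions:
 u(a) = C1 + a^4/4 + sqrt(3)*a


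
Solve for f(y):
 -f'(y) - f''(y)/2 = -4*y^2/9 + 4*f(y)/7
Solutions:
 f(y) = 7*y^2/9 - 49*y/18 + (C1*sin(sqrt(7)*y/7) + C2*cos(sqrt(7)*y/7))*exp(-y) + 245/72


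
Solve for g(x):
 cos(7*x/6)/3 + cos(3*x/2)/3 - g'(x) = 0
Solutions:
 g(x) = C1 + 2*sin(7*x/6)/7 + 2*sin(3*x/2)/9


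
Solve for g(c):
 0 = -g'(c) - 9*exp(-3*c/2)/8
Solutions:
 g(c) = C1 + 3*exp(-3*c/2)/4


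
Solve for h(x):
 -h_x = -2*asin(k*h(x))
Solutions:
 Integral(1/asin(_y*k), (_y, h(x))) = C1 + 2*x


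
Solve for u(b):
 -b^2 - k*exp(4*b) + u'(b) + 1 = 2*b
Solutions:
 u(b) = C1 + b^3/3 + b^2 - b + k*exp(4*b)/4


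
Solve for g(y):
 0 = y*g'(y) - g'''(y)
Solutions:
 g(y) = C1 + Integral(C2*airyai(y) + C3*airybi(y), y)


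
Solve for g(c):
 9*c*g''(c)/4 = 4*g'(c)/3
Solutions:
 g(c) = C1 + C2*c^(43/27)


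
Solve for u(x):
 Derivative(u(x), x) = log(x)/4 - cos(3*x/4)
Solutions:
 u(x) = C1 + x*log(x)/4 - x/4 - 4*sin(3*x/4)/3


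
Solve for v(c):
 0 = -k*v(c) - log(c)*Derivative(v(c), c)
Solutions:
 v(c) = C1*exp(-k*li(c))


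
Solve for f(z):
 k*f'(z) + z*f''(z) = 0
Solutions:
 f(z) = C1 + z^(1 - re(k))*(C2*sin(log(z)*Abs(im(k))) + C3*cos(log(z)*im(k)))


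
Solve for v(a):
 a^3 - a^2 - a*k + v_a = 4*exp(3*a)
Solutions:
 v(a) = C1 - a^4/4 + a^3/3 + a^2*k/2 + 4*exp(3*a)/3


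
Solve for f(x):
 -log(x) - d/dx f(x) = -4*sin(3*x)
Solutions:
 f(x) = C1 - x*log(x) + x - 4*cos(3*x)/3


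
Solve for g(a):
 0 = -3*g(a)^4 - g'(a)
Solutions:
 g(a) = (-3^(2/3) - 3*3^(1/6)*I)*(1/(C1 + 3*a))^(1/3)/6
 g(a) = (-3^(2/3) + 3*3^(1/6)*I)*(1/(C1 + 3*a))^(1/3)/6
 g(a) = (1/(C1 + 9*a))^(1/3)


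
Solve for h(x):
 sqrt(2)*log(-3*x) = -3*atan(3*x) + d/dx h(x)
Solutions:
 h(x) = C1 + sqrt(2)*x*(log(-x) - 1) + 3*x*atan(3*x) + sqrt(2)*x*log(3) - log(9*x^2 + 1)/2


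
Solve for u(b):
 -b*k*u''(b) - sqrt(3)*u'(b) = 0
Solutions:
 u(b) = C1 + b^(((re(k) - sqrt(3))*re(k) + im(k)^2)/(re(k)^2 + im(k)^2))*(C2*sin(sqrt(3)*log(b)*Abs(im(k))/(re(k)^2 + im(k)^2)) + C3*cos(sqrt(3)*log(b)*im(k)/(re(k)^2 + im(k)^2)))


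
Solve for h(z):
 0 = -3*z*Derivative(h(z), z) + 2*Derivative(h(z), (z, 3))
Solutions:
 h(z) = C1 + Integral(C2*airyai(2^(2/3)*3^(1/3)*z/2) + C3*airybi(2^(2/3)*3^(1/3)*z/2), z)


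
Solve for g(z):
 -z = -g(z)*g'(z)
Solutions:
 g(z) = -sqrt(C1 + z^2)
 g(z) = sqrt(C1 + z^2)


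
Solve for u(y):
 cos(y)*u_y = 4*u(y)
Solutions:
 u(y) = C1*(sin(y)^2 + 2*sin(y) + 1)/(sin(y)^2 - 2*sin(y) + 1)


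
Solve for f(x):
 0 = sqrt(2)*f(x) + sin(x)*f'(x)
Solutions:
 f(x) = C1*(cos(x) + 1)^(sqrt(2)/2)/(cos(x) - 1)^(sqrt(2)/2)


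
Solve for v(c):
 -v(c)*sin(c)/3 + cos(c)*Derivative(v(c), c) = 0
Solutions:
 v(c) = C1/cos(c)^(1/3)


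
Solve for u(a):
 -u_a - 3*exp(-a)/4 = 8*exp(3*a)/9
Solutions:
 u(a) = C1 - 8*exp(3*a)/27 + 3*exp(-a)/4


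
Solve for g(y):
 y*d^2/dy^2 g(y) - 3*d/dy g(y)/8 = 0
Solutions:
 g(y) = C1 + C2*y^(11/8)


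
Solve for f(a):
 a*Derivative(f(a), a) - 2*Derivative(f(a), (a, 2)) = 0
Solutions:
 f(a) = C1 + C2*erfi(a/2)


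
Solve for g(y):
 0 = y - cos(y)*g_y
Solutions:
 g(y) = C1 + Integral(y/cos(y), y)


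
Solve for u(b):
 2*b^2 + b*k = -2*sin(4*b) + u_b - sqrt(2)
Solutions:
 u(b) = C1 + 2*b^3/3 + b^2*k/2 + sqrt(2)*b - cos(4*b)/2


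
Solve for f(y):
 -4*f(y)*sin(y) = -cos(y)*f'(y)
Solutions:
 f(y) = C1/cos(y)^4


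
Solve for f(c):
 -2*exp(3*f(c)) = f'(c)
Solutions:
 f(c) = log((-3^(2/3) - 3*3^(1/6)*I)*(1/(C1 + 2*c))^(1/3)/6)
 f(c) = log((-3^(2/3) + 3*3^(1/6)*I)*(1/(C1 + 2*c))^(1/3)/6)
 f(c) = log(1/(C1 + 6*c))/3


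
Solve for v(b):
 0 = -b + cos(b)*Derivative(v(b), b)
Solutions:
 v(b) = C1 + Integral(b/cos(b), b)


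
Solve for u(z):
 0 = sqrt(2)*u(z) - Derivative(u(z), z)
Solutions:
 u(z) = C1*exp(sqrt(2)*z)


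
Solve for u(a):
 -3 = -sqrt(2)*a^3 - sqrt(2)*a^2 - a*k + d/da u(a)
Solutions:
 u(a) = C1 + sqrt(2)*a^4/4 + sqrt(2)*a^3/3 + a^2*k/2 - 3*a


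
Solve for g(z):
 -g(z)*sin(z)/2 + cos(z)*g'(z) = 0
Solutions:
 g(z) = C1/sqrt(cos(z))


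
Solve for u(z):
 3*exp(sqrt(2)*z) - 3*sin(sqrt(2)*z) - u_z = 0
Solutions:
 u(z) = C1 + 3*sqrt(2)*exp(sqrt(2)*z)/2 + 3*sqrt(2)*cos(sqrt(2)*z)/2


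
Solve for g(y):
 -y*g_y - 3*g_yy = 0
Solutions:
 g(y) = C1 + C2*erf(sqrt(6)*y/6)


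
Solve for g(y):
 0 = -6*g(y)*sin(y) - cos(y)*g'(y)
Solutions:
 g(y) = C1*cos(y)^6


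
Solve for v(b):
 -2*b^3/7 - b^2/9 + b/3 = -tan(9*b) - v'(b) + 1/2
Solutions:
 v(b) = C1 + b^4/14 + b^3/27 - b^2/6 + b/2 + log(cos(9*b))/9


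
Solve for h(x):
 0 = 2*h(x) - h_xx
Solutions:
 h(x) = C1*exp(-sqrt(2)*x) + C2*exp(sqrt(2)*x)


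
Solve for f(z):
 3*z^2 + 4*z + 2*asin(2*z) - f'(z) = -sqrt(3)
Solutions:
 f(z) = C1 + z^3 + 2*z^2 + 2*z*asin(2*z) + sqrt(3)*z + sqrt(1 - 4*z^2)


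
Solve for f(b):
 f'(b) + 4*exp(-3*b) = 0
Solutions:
 f(b) = C1 + 4*exp(-3*b)/3


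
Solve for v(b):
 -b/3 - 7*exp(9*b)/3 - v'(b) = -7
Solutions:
 v(b) = C1 - b^2/6 + 7*b - 7*exp(9*b)/27


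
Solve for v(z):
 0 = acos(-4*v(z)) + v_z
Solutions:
 Integral(1/acos(-4*_y), (_y, v(z))) = C1 - z


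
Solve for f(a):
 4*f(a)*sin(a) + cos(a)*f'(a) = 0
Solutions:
 f(a) = C1*cos(a)^4


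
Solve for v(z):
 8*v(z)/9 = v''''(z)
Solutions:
 v(z) = C1*exp(-2^(3/4)*sqrt(3)*z/3) + C2*exp(2^(3/4)*sqrt(3)*z/3) + C3*sin(2^(3/4)*sqrt(3)*z/3) + C4*cos(2^(3/4)*sqrt(3)*z/3)


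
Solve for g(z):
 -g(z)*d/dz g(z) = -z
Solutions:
 g(z) = -sqrt(C1 + z^2)
 g(z) = sqrt(C1 + z^2)


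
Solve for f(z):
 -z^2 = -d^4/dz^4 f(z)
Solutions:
 f(z) = C1 + C2*z + C3*z^2 + C4*z^3 + z^6/360


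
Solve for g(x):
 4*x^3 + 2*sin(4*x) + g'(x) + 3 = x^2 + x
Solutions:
 g(x) = C1 - x^4 + x^3/3 + x^2/2 - 3*x + cos(4*x)/2


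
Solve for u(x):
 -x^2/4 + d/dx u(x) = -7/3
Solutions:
 u(x) = C1 + x^3/12 - 7*x/3


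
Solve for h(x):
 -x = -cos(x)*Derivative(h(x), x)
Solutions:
 h(x) = C1 + Integral(x/cos(x), x)


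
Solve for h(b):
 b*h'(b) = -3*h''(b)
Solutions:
 h(b) = C1 + C2*erf(sqrt(6)*b/6)


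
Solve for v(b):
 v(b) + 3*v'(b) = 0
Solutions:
 v(b) = C1*exp(-b/3)


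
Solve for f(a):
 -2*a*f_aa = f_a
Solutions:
 f(a) = C1 + C2*sqrt(a)


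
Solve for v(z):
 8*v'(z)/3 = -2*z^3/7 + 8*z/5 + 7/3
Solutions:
 v(z) = C1 - 3*z^4/112 + 3*z^2/10 + 7*z/8


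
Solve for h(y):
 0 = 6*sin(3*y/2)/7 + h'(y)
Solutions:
 h(y) = C1 + 4*cos(3*y/2)/7


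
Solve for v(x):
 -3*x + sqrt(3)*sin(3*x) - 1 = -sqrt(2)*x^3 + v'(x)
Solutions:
 v(x) = C1 + sqrt(2)*x^4/4 - 3*x^2/2 - x - sqrt(3)*cos(3*x)/3


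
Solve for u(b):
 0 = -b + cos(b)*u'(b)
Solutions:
 u(b) = C1 + Integral(b/cos(b), b)


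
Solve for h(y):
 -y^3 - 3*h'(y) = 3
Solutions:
 h(y) = C1 - y^4/12 - y


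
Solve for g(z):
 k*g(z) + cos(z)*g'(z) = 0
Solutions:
 g(z) = C1*exp(k*(log(sin(z) - 1) - log(sin(z) + 1))/2)


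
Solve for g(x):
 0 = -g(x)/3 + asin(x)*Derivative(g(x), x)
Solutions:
 g(x) = C1*exp(Integral(1/asin(x), x)/3)


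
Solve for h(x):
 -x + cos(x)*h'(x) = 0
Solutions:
 h(x) = C1 + Integral(x/cos(x), x)


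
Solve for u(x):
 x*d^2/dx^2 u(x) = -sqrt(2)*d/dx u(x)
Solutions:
 u(x) = C1 + C2*x^(1 - sqrt(2))


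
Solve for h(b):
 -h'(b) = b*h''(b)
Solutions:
 h(b) = C1 + C2*log(b)


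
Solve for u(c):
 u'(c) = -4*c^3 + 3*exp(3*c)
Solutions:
 u(c) = C1 - c^4 + exp(3*c)


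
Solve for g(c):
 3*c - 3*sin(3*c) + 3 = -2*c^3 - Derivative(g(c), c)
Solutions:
 g(c) = C1 - c^4/2 - 3*c^2/2 - 3*c - cos(3*c)


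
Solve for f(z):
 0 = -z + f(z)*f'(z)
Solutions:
 f(z) = -sqrt(C1 + z^2)
 f(z) = sqrt(C1 + z^2)


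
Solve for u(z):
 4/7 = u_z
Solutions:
 u(z) = C1 + 4*z/7


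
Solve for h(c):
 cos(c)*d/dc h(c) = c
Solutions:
 h(c) = C1 + Integral(c/cos(c), c)


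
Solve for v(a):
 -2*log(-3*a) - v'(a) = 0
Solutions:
 v(a) = C1 - 2*a*log(-a) + 2*a*(1 - log(3))


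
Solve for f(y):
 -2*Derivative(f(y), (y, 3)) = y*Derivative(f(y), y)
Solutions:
 f(y) = C1 + Integral(C2*airyai(-2^(2/3)*y/2) + C3*airybi(-2^(2/3)*y/2), y)


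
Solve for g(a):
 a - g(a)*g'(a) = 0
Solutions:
 g(a) = -sqrt(C1 + a^2)
 g(a) = sqrt(C1 + a^2)


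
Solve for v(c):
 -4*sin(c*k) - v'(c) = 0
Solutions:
 v(c) = C1 + 4*cos(c*k)/k


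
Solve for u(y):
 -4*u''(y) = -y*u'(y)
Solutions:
 u(y) = C1 + C2*erfi(sqrt(2)*y/4)


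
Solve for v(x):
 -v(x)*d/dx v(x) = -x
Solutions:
 v(x) = -sqrt(C1 + x^2)
 v(x) = sqrt(C1 + x^2)


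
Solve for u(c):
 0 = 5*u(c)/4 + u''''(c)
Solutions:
 u(c) = (C1*sin(5^(1/4)*c/2) + C2*cos(5^(1/4)*c/2))*exp(-5^(1/4)*c/2) + (C3*sin(5^(1/4)*c/2) + C4*cos(5^(1/4)*c/2))*exp(5^(1/4)*c/2)


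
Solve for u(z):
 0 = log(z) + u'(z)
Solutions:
 u(z) = C1 - z*log(z) + z


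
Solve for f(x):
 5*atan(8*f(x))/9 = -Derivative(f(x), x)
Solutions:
 Integral(1/atan(8*_y), (_y, f(x))) = C1 - 5*x/9


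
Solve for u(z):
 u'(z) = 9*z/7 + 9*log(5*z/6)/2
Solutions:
 u(z) = C1 + 9*z^2/14 + 9*z*log(z)/2 - 9*z*log(6)/2 - 9*z/2 + 9*z*log(5)/2


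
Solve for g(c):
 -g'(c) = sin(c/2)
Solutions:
 g(c) = C1 + 2*cos(c/2)


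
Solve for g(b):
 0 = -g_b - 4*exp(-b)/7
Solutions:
 g(b) = C1 + 4*exp(-b)/7


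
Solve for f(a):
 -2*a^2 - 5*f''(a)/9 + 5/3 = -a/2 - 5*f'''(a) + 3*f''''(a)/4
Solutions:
 f(a) = C1 + C2*a + C3*exp(2*a*(15 - sqrt(210))/9) + C4*exp(2*a*(sqrt(210) + 15)/9) - 3*a^4/10 - 213*a^3/20 - 28119*a^2/100


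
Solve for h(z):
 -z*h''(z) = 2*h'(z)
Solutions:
 h(z) = C1 + C2/z


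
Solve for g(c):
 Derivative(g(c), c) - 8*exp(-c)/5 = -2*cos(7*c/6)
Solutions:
 g(c) = C1 - 12*sin(7*c/6)/7 - 8*exp(-c)/5


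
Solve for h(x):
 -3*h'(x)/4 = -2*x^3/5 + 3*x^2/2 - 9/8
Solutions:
 h(x) = C1 + 2*x^4/15 - 2*x^3/3 + 3*x/2


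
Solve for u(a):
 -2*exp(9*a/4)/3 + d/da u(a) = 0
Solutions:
 u(a) = C1 + 8*exp(9*a/4)/27


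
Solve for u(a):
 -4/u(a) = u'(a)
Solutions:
 u(a) = -sqrt(C1 - 8*a)
 u(a) = sqrt(C1 - 8*a)


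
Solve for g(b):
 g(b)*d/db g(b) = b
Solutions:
 g(b) = -sqrt(C1 + b^2)
 g(b) = sqrt(C1 + b^2)


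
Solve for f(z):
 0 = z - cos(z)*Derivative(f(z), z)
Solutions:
 f(z) = C1 + Integral(z/cos(z), z)


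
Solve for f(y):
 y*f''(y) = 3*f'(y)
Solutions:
 f(y) = C1 + C2*y^4


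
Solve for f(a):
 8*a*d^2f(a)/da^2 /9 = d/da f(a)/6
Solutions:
 f(a) = C1 + C2*a^(19/16)


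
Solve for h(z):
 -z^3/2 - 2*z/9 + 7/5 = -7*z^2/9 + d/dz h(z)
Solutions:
 h(z) = C1 - z^4/8 + 7*z^3/27 - z^2/9 + 7*z/5


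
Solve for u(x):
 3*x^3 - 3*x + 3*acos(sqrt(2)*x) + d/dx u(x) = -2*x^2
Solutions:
 u(x) = C1 - 3*x^4/4 - 2*x^3/3 + 3*x^2/2 - 3*x*acos(sqrt(2)*x) + 3*sqrt(2)*sqrt(1 - 2*x^2)/2


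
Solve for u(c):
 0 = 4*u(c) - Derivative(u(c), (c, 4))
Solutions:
 u(c) = C1*exp(-sqrt(2)*c) + C2*exp(sqrt(2)*c) + C3*sin(sqrt(2)*c) + C4*cos(sqrt(2)*c)


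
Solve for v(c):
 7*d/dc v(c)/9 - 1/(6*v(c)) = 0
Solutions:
 v(c) = -sqrt(C1 + 21*c)/7
 v(c) = sqrt(C1 + 21*c)/7
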